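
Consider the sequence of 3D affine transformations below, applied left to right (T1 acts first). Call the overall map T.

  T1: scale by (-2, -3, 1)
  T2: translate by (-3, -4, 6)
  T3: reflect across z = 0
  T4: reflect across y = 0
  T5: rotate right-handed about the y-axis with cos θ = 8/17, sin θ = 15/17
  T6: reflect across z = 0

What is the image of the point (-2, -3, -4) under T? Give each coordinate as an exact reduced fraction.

T1 scale by (-2, -3, 1): (-2, -3, -4) → (4, 9, -4)
T2 translate by (-3, -4, 6): (4, 9, -4) → (1, 5, 2)
T3 reflect across z = 0: (1, 5, 2) → (1, 5, -2)
T4 reflect across y = 0: (1, 5, -2) → (1, -5, -2)
T5 rotate right-handed about the y-axis with cos θ = 8/17, sin θ = 15/17: (1, -5, -2) → (-22/17, -5, -31/17)
T6 reflect across z = 0: (-22/17, -5, -31/17) → (-22/17, -5, 31/17)

T(p) = (-22/17, -5, 31/17)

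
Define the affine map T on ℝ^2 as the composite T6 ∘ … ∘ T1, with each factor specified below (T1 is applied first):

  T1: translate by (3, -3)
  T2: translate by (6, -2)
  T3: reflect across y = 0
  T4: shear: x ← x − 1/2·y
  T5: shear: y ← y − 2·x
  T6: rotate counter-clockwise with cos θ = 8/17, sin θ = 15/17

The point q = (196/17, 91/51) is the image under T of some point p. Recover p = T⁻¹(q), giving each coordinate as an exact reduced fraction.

T1 = [1 0 3; 0 1 -3; 0 0 1]
T2·T1 = [1 0 9; 0 1 -5; 0 0 1]
T3·…·T1 = [1 0 9; 0 -1 5; 0 0 1]
T4·…·T1 = [1 1/2 13/2; 0 -1 5; 0 0 1]
T5·…·T1 = [1 1/2 13/2; -2 -2 -8; 0 0 1]
T6·…·T1 = [38/17 2 172/17; -1/17 -1/2 67/34; 0 0 1]
det M = -1; M⁻¹ = [1/2 2 -9; -1/17 -38/17 5; 0 0 1]
M⁻¹ · (196/17, 91/51)ᵀ = (1/3, 1/3)ᵀ

p = (1/3, 1/3)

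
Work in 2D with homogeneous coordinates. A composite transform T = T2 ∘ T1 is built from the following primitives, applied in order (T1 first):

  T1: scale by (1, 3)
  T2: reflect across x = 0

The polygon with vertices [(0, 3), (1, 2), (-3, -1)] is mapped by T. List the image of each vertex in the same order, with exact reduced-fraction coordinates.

T1 scale by (1, 3): (0, 3) → (0, 9); (1, 2) → (1, 6); (-3, -1) → (-3, -3)
T2 reflect across x = 0: (0, 9) → (0, 9); (1, 6) → (-1, 6); (-3, -3) → (3, -3)

image vertices: (0, 9), (-1, 6), (3, -3)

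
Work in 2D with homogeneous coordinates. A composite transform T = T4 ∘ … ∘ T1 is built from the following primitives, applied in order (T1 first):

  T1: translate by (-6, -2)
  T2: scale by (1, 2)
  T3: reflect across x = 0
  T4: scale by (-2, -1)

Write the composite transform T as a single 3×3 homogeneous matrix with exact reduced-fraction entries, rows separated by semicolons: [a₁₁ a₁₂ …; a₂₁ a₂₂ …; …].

T = [2 0 -12; 0 -2 4; 0 0 1]

T1 = [1 0 -6; 0 1 -2; 0 0 1]
T2·T1 = [1 0 -6; 0 2 -4; 0 0 1]
T3·…·T1 = [-1 0 6; 0 2 -4; 0 0 1]
T4·…·T1 = [2 0 -12; 0 -2 4; 0 0 1]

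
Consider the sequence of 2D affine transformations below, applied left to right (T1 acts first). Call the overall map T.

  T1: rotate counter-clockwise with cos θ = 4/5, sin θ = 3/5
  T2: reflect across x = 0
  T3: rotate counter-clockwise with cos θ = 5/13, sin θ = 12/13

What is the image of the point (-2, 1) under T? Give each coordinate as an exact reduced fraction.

T1 rotate counter-clockwise with cos θ = 4/5, sin θ = 3/5: (-2, 1) → (-11/5, -2/5)
T2 reflect across x = 0: (-11/5, -2/5) → (11/5, -2/5)
T3 rotate counter-clockwise with cos θ = 5/13, sin θ = 12/13: (11/5, -2/5) → (79/65, 122/65)

T(p) = (79/65, 122/65)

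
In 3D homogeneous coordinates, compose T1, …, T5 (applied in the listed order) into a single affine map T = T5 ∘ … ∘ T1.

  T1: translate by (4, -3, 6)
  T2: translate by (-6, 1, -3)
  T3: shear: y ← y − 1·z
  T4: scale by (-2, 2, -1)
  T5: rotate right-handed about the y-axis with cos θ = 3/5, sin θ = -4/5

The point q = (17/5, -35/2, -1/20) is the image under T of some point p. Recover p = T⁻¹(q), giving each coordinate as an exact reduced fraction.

T1 = [1 0 0 4; 0 1 0 -3; 0 0 1 6; 0 0 0 1]
T2·T1 = [1 0 0 -2; 0 1 0 -2; 0 0 1 3; 0 0 0 1]
T3·…·T1 = [1 0 0 -2; 0 1 -1 -5; 0 0 1 3; 0 0 0 1]
T4·…·T1 = [-2 0 0 4; 0 2 -2 -10; 0 0 -1 -3; 0 0 0 1]
T5·…·T1 = [-6/5 0 4/5 24/5; 0 2 -2 -10; -8/5 0 -3/5 7/5; 0 0 0 1]
det M = 4; M⁻¹ = [-3/10 0 -2/5 2; 4/5 1/2 -3/5 2; 4/5 0 -3/5 -3; 0 0 0 1]
M⁻¹ · (17/5, -35/2, -1/20)ᵀ = (1, -4, -1/4)ᵀ

p = (1, -4, -1/4)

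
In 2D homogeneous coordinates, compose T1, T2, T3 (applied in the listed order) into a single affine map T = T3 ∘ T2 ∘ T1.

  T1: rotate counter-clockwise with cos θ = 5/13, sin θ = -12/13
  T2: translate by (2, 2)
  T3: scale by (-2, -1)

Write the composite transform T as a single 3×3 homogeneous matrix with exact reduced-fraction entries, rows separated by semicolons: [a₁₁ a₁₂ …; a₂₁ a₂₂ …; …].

T = [-10/13 -24/13 -4; 12/13 -5/13 -2; 0 0 1]

T1 = [5/13 12/13 0; -12/13 5/13 0; 0 0 1]
T2·T1 = [5/13 12/13 2; -12/13 5/13 2; 0 0 1]
T3·…·T1 = [-10/13 -24/13 -4; 12/13 -5/13 -2; 0 0 1]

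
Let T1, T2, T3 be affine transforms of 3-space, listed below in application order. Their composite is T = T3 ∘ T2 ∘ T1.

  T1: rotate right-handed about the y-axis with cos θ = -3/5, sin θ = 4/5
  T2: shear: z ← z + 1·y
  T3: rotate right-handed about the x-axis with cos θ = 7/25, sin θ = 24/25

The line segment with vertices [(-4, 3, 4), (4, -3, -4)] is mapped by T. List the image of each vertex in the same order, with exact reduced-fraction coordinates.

image vertices: (28/5, -351/125, 493/125), (-28/5, 351/125, -493/125)

T1 rotate right-handed about the y-axis with cos θ = -3/5, sin θ = 4/5: (-4, 3, 4) → (28/5, 3, 4/5); (4, -3, -4) → (-28/5, -3, -4/5)
T2 shear: z ← z + 1·y: (28/5, 3, 4/5) → (28/5, 3, 19/5); (-28/5, -3, -4/5) → (-28/5, -3, -19/5)
T3 rotate right-handed about the x-axis with cos θ = 7/25, sin θ = 24/25: (28/5, 3, 19/5) → (28/5, -351/125, 493/125); (-28/5, -3, -19/5) → (-28/5, 351/125, -493/125)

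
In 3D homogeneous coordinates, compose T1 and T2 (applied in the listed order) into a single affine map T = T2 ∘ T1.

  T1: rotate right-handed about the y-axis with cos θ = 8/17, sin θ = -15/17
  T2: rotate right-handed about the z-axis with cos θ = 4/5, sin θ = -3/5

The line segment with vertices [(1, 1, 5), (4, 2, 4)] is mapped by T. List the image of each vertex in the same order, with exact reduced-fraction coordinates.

T1 rotate right-handed about the y-axis with cos θ = 8/17, sin θ = -15/17: (1, 1, 5) → (-67/17, 1, 55/17); (4, 2, 4) → (-28/17, 2, 92/17)
T2 rotate right-handed about the z-axis with cos θ = 4/5, sin θ = -3/5: (-67/17, 1, 55/17) → (-217/85, 269/85, 55/17); (-28/17, 2, 92/17) → (-2/17, 44/17, 92/17)

image vertices: (-217/85, 269/85, 55/17), (-2/17, 44/17, 92/17)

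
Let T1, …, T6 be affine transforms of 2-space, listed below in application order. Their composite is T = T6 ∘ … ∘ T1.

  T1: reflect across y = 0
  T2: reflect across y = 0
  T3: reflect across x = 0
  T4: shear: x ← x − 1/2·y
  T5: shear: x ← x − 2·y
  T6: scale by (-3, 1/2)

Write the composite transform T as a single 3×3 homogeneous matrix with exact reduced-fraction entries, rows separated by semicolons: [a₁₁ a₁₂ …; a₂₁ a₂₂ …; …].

T1 = [1 0 0; 0 -1 0; 0 0 1]
T2·T1 = [1 0 0; 0 1 0; 0 0 1]
T3·…·T1 = [-1 0 0; 0 1 0; 0 0 1]
T4·…·T1 = [-1 -1/2 0; 0 1 0; 0 0 1]
T5·…·T1 = [-1 -5/2 0; 0 1 0; 0 0 1]
T6·…·T1 = [3 15/2 0; 0 1/2 0; 0 0 1]

T = [3 15/2 0; 0 1/2 0; 0 0 1]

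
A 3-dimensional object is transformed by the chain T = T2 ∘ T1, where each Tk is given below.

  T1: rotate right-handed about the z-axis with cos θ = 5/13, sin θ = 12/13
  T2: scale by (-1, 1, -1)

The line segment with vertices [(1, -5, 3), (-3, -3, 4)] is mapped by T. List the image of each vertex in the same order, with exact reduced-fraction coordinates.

T1 rotate right-handed about the z-axis with cos θ = 5/13, sin θ = 12/13: (1, -5, 3) → (5, -1, 3); (-3, -3, 4) → (21/13, -51/13, 4)
T2 scale by (-1, 1, -1): (5, -1, 3) → (-5, -1, -3); (21/13, -51/13, 4) → (-21/13, -51/13, -4)

image vertices: (-5, -1, -3), (-21/13, -51/13, -4)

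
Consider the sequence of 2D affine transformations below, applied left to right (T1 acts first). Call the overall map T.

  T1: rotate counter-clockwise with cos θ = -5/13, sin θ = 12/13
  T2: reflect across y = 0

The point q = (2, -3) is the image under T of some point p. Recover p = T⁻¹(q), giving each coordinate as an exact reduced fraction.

p = (2, -3)

T1 = [-5/13 -12/13 0; 12/13 -5/13 0; 0 0 1]
T2·T1 = [-5/13 -12/13 0; -12/13 5/13 0; 0 0 1]
det M = -1; M⁻¹ = [-5/13 -12/13 0; -12/13 5/13 0; 0 0 1]
M⁻¹ · (2, -3)ᵀ = (2, -3)ᵀ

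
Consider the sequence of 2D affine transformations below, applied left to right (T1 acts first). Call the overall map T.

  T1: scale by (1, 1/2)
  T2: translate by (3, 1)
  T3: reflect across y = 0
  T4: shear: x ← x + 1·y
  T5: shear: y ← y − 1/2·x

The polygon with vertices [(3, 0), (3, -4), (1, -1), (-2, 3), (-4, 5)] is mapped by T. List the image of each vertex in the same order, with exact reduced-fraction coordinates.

T1 scale by (1, 1/2): (3, 0) → (3, 0); (3, -4) → (3, -2); (1, -1) → (1, -1/2); (-2, 3) → (-2, 3/2); (-4, 5) → (-4, 5/2)
T2 translate by (3, 1): (3, 0) → (6, 1); (3, -2) → (6, -1); (1, -1/2) → (4, 1/2); (-2, 3/2) → (1, 5/2); (-4, 5/2) → (-1, 7/2)
T3 reflect across y = 0: (6, 1) → (6, -1); (6, -1) → (6, 1); (4, 1/2) → (4, -1/2); (1, 5/2) → (1, -5/2); (-1, 7/2) → (-1, -7/2)
T4 shear: x ← x + 1·y: (6, -1) → (5, -1); (6, 1) → (7, 1); (4, -1/2) → (7/2, -1/2); (1, -5/2) → (-3/2, -5/2); (-1, -7/2) → (-9/2, -7/2)
T5 shear: y ← y − 1/2·x: (5, -1) → (5, -7/2); (7, 1) → (7, -5/2); (7/2, -1/2) → (7/2, -9/4); (-3/2, -5/2) → (-3/2, -7/4); (-9/2, -7/2) → (-9/2, -5/4)

image vertices: (5, -7/2), (7, -5/2), (7/2, -9/4), (-3/2, -7/4), (-9/2, -5/4)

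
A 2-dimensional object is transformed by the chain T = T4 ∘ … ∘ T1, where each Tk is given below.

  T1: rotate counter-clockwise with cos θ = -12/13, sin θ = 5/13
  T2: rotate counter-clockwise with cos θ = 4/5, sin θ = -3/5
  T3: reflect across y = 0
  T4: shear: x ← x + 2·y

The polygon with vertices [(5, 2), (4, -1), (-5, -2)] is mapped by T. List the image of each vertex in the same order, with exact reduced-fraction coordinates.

image vertices: (-141/13, -214/65), (-118/13, -257/65), (141/13, 214/65)

T1 rotate counter-clockwise with cos θ = -12/13, sin θ = 5/13: (5, 2) → (-70/13, 1/13); (4, -1) → (-43/13, 32/13); (-5, -2) → (70/13, -1/13)
T2 rotate counter-clockwise with cos θ = 4/5, sin θ = -3/5: (-70/13, 1/13) → (-277/65, 214/65); (-43/13, 32/13) → (-76/65, 257/65); (70/13, -1/13) → (277/65, -214/65)
T3 reflect across y = 0: (-277/65, 214/65) → (-277/65, -214/65); (-76/65, 257/65) → (-76/65, -257/65); (277/65, -214/65) → (277/65, 214/65)
T4 shear: x ← x + 2·y: (-277/65, -214/65) → (-141/13, -214/65); (-76/65, -257/65) → (-118/13, -257/65); (277/65, 214/65) → (141/13, 214/65)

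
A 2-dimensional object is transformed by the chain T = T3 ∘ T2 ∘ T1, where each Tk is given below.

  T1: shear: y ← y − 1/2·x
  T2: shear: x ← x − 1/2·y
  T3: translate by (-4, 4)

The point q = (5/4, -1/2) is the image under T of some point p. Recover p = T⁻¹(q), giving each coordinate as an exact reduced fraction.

T1 = [1 0 0; -1/2 1 0; 0 0 1]
T2·T1 = [5/4 -1/2 0; -1/2 1 0; 0 0 1]
T3·…·T1 = [5/4 -1/2 -4; -1/2 1 4; 0 0 1]
det M = 1; M⁻¹ = [1 1/2 2; 1/2 5/4 -3; 0 0 1]
M⁻¹ · (5/4, -1/2)ᵀ = (3, -3)ᵀ

p = (3, -3)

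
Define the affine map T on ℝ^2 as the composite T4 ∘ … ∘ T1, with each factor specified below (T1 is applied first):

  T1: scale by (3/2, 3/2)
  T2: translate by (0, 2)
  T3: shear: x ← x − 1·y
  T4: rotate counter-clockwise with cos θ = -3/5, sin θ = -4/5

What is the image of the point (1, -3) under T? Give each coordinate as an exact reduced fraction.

T1 scale by (3/2, 3/2): (1, -3) → (3/2, -9/2)
T2 translate by (0, 2): (3/2, -9/2) → (3/2, -5/2)
T3 shear: x ← x − 1·y: (3/2, -5/2) → (4, -5/2)
T4 rotate counter-clockwise with cos θ = -3/5, sin θ = -4/5: (4, -5/2) → (-22/5, -17/10)

T(p) = (-22/5, -17/10)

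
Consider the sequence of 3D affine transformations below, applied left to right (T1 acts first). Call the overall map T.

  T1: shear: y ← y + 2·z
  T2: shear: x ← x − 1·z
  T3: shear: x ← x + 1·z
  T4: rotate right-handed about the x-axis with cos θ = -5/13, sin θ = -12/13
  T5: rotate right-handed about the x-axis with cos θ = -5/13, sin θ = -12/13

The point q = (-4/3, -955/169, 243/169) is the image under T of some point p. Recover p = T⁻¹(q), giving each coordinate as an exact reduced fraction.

T1 = [1 0 0 0; 0 1 2 0; 0 0 1 0; 0 0 0 1]
T2·T1 = [1 0 -1 0; 0 1 2 0; 0 0 1 0; 0 0 0 1]
T3·…·T1 = [1 0 0 0; 0 1 2 0; 0 0 1 0; 0 0 0 1]
T4·…·T1 = [1 0 0 0; 0 -5/13 2/13 0; 0 -12/13 -29/13 0; 0 0 0 1]
T5·…·T1 = [1 0 0 0; 0 -119/169 -358/169 0; 0 120/169 121/169 0; 0 0 0 1]
det M = 1; M⁻¹ = [1 0 0 0; 0 121/169 358/169 0; 0 -120/169 -119/169 0; 0 0 0 1]
M⁻¹ · (-4/3, -955/169, 243/169)ᵀ = (-4/3, -1, 3)ᵀ

p = (-4/3, -1, 3)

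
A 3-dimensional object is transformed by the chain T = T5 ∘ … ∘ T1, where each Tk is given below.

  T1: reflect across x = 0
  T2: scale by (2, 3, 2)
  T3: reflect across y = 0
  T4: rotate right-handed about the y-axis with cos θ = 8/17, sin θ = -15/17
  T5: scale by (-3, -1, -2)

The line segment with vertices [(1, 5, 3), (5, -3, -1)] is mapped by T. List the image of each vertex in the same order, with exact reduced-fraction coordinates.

T1 reflect across x = 0: (1, 5, 3) → (-1, 5, 3); (5, -3, -1) → (-5, -3, -1)
T2 scale by (2, 3, 2): (-1, 5, 3) → (-2, 15, 6); (-5, -3, -1) → (-10, -9, -2)
T3 reflect across y = 0: (-2, 15, 6) → (-2, -15, 6); (-10, -9, -2) → (-10, 9, -2)
T4 rotate right-handed about the y-axis with cos θ = 8/17, sin θ = -15/17: (-2, -15, 6) → (-106/17, -15, 18/17); (-10, 9, -2) → (-50/17, 9, -166/17)
T5 scale by (-3, -1, -2): (-106/17, -15, 18/17) → (318/17, 15, -36/17); (-50/17, 9, -166/17) → (150/17, -9, 332/17)

image vertices: (318/17, 15, -36/17), (150/17, -9, 332/17)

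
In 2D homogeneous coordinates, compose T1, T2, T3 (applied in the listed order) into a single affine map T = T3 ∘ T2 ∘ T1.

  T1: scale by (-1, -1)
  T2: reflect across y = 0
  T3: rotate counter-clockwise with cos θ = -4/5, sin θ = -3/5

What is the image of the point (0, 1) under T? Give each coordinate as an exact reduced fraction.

T1 scale by (-1, -1): (0, 1) → (0, -1)
T2 reflect across y = 0: (0, -1) → (0, 1)
T3 rotate counter-clockwise with cos θ = -4/5, sin θ = -3/5: (0, 1) → (3/5, -4/5)

T(p) = (3/5, -4/5)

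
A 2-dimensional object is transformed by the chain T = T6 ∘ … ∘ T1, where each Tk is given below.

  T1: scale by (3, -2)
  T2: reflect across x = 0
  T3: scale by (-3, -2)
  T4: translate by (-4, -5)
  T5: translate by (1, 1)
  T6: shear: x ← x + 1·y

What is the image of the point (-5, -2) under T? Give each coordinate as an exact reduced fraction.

T(p) = (-60, -12)

T1 scale by (3, -2): (-5, -2) → (-15, 4)
T2 reflect across x = 0: (-15, 4) → (15, 4)
T3 scale by (-3, -2): (15, 4) → (-45, -8)
T4 translate by (-4, -5): (-45, -8) → (-49, -13)
T5 translate by (1, 1): (-49, -13) → (-48, -12)
T6 shear: x ← x + 1·y: (-48, -12) → (-60, -12)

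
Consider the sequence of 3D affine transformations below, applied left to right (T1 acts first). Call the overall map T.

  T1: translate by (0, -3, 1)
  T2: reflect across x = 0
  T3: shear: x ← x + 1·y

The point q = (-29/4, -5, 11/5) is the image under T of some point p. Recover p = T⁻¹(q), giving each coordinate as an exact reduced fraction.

p = (9/4, -2, 6/5)

T1 = [1 0 0 0; 0 1 0 -3; 0 0 1 1; 0 0 0 1]
T2·T1 = [-1 0 0 0; 0 1 0 -3; 0 0 1 1; 0 0 0 1]
T3·…·T1 = [-1 1 0 -3; 0 1 0 -3; 0 0 1 1; 0 0 0 1]
det M = -1; M⁻¹ = [-1 1 0 0; 0 1 0 3; 0 0 1 -1; 0 0 0 1]
M⁻¹ · (-29/4, -5, 11/5)ᵀ = (9/4, -2, 6/5)ᵀ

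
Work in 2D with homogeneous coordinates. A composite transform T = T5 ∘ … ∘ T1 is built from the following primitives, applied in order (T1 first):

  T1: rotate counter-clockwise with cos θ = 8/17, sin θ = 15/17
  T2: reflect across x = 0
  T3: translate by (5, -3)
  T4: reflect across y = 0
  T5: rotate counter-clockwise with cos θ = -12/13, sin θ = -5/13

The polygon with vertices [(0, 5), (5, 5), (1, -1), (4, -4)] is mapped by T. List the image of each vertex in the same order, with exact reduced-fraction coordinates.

image vertices: (-1865/221, -932/221), (-1760/221, 168/221), (-524/221, -838/221), (199/221, -241/221)

T1 rotate counter-clockwise with cos θ = 8/17, sin θ = 15/17: (0, 5) → (-75/17, 40/17); (5, 5) → (-35/17, 115/17); (1, -1) → (23/17, 7/17); (4, -4) → (92/17, 28/17)
T2 reflect across x = 0: (-75/17, 40/17) → (75/17, 40/17); (-35/17, 115/17) → (35/17, 115/17); (23/17, 7/17) → (-23/17, 7/17); (92/17, 28/17) → (-92/17, 28/17)
T3 translate by (5, -3): (75/17, 40/17) → (160/17, -11/17); (35/17, 115/17) → (120/17, 64/17); (-23/17, 7/17) → (62/17, -44/17); (-92/17, 28/17) → (-7/17, -23/17)
T4 reflect across y = 0: (160/17, -11/17) → (160/17, 11/17); (120/17, 64/17) → (120/17, -64/17); (62/17, -44/17) → (62/17, 44/17); (-7/17, -23/17) → (-7/17, 23/17)
T5 rotate counter-clockwise with cos θ = -12/13, sin θ = -5/13: (160/17, 11/17) → (-1865/221, -932/221); (120/17, -64/17) → (-1760/221, 168/221); (62/17, 44/17) → (-524/221, -838/221); (-7/17, 23/17) → (199/221, -241/221)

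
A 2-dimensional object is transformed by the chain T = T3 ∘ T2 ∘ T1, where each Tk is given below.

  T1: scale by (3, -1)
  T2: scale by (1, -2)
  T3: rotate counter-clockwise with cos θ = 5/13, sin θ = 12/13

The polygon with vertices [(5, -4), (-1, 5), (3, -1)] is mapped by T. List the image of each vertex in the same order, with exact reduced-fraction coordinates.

T1 scale by (3, -1): (5, -4) → (15, 4); (-1, 5) → (-3, -5); (3, -1) → (9, 1)
T2 scale by (1, -2): (15, 4) → (15, -8); (-3, -5) → (-3, 10); (9, 1) → (9, -2)
T3 rotate counter-clockwise with cos θ = 5/13, sin θ = 12/13: (15, -8) → (171/13, 140/13); (-3, 10) → (-135/13, 14/13); (9, -2) → (69/13, 98/13)

image vertices: (171/13, 140/13), (-135/13, 14/13), (69/13, 98/13)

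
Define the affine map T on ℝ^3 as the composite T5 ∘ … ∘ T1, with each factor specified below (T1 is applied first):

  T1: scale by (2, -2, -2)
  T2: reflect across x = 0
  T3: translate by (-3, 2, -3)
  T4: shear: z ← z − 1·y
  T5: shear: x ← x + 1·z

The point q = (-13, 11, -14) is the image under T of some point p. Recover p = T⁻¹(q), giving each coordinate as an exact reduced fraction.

p = (-2, -9/2, 0)

T1 = [2 0 0 0; 0 -2 0 0; 0 0 -2 0; 0 0 0 1]
T2·T1 = [-2 0 0 0; 0 -2 0 0; 0 0 -2 0; 0 0 0 1]
T3·…·T1 = [-2 0 0 -3; 0 -2 0 2; 0 0 -2 -3; 0 0 0 1]
T4·…·T1 = [-2 0 0 -3; 0 -2 0 2; 0 2 -2 -5; 0 0 0 1]
T5·…·T1 = [-2 2 -2 -8; 0 -2 0 2; 0 2 -2 -5; 0 0 0 1]
det M = -8; M⁻¹ = [-1/2 0 1/2 -3/2; 0 -1/2 0 1; 0 -1/2 -1/2 -3/2; 0 0 0 1]
M⁻¹ · (-13, 11, -14)ᵀ = (-2, -9/2, 0)ᵀ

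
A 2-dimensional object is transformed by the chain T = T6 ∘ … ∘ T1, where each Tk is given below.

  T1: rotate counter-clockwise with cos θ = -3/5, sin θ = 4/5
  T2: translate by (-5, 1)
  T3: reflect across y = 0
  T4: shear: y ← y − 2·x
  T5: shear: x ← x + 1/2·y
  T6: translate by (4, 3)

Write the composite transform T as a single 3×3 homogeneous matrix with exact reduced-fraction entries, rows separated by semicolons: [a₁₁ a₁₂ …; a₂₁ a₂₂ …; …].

T = [-2/5 3/10 7/2; 2/5 11/5 12; 0 0 1]

T1 = [-3/5 -4/5 0; 4/5 -3/5 0; 0 0 1]
T2·T1 = [-3/5 -4/5 -5; 4/5 -3/5 1; 0 0 1]
T3·…·T1 = [-3/5 -4/5 -5; -4/5 3/5 -1; 0 0 1]
T4·…·T1 = [-3/5 -4/5 -5; 2/5 11/5 9; 0 0 1]
T5·…·T1 = [-2/5 3/10 -1/2; 2/5 11/5 9; 0 0 1]
T6·…·T1 = [-2/5 3/10 7/2; 2/5 11/5 12; 0 0 1]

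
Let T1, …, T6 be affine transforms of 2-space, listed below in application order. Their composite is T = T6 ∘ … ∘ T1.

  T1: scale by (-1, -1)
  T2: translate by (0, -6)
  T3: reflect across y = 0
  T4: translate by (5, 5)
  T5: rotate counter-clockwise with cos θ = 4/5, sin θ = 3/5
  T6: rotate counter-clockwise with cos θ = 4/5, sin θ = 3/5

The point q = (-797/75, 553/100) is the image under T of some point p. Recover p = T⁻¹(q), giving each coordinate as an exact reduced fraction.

p = (8/3, 3/4)

T1 = [-1 0 0; 0 -1 0; 0 0 1]
T2·T1 = [-1 0 0; 0 -1 -6; 0 0 1]
T3·…·T1 = [-1 0 0; 0 1 6; 0 0 1]
T4·…·T1 = [-1 0 5; 0 1 11; 0 0 1]
T5·…·T1 = [-4/5 -3/5 -13/5; -3/5 4/5 59/5; 0 0 1]
T6·…·T1 = [-7/25 -24/25 -229/25; -24/25 7/25 197/25; 0 0 1]
det M = -1; M⁻¹ = [-7/25 -24/25 5; -24/25 7/25 -11; 0 0 1]
M⁻¹ · (-797/75, 553/100)ᵀ = (8/3, 3/4)ᵀ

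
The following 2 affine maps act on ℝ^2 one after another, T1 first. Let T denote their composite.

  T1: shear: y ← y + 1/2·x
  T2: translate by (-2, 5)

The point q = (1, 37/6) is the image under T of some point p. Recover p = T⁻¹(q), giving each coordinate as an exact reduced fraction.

T1 = [1 0 0; 1/2 1 0; 0 0 1]
T2·T1 = [1 0 -2; 1/2 1 5; 0 0 1]
det M = 1; M⁻¹ = [1 0 2; -1/2 1 -6; 0 0 1]
M⁻¹ · (1, 37/6)ᵀ = (3, -1/3)ᵀ

p = (3, -1/3)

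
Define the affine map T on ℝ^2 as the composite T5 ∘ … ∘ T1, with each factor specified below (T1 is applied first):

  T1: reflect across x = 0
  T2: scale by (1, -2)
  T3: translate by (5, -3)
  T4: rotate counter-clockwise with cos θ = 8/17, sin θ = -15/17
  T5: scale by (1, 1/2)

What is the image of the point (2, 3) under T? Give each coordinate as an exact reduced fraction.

T(p) = (-111/17, -117/34)

T1 reflect across x = 0: (2, 3) → (-2, 3)
T2 scale by (1, -2): (-2, 3) → (-2, -6)
T3 translate by (5, -3): (-2, -6) → (3, -9)
T4 rotate counter-clockwise with cos θ = 8/17, sin θ = -15/17: (3, -9) → (-111/17, -117/17)
T5 scale by (1, 1/2): (-111/17, -117/17) → (-111/17, -117/34)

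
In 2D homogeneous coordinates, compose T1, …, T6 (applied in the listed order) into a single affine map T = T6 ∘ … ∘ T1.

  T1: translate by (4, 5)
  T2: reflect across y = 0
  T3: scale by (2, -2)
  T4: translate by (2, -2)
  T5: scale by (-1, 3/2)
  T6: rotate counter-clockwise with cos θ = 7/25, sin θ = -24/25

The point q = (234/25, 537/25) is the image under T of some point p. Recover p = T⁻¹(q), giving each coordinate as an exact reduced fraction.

p = (4, 1)

T1 = [1 0 4; 0 1 5; 0 0 1]
T2·T1 = [1 0 4; 0 -1 -5; 0 0 1]
T3·…·T1 = [2 0 8; 0 2 10; 0 0 1]
T4·…·T1 = [2 0 10; 0 2 8; 0 0 1]
T5·…·T1 = [-2 0 -10; 0 3 12; 0 0 1]
T6·…·T1 = [-14/25 72/25 218/25; 48/25 21/25 324/25; 0 0 1]
det M = -6; M⁻¹ = [-7/50 12/25 -5; 8/25 7/75 -4; 0 0 1]
M⁻¹ · (234/25, 537/25)ᵀ = (4, 1)ᵀ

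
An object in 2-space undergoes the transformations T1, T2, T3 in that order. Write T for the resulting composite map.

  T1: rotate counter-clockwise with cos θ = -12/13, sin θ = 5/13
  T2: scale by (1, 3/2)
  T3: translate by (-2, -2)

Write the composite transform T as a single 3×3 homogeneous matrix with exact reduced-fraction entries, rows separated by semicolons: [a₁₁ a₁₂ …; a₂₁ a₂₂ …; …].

T1 = [-12/13 -5/13 0; 5/13 -12/13 0; 0 0 1]
T2·T1 = [-12/13 -5/13 0; 15/26 -18/13 0; 0 0 1]
T3·…·T1 = [-12/13 -5/13 -2; 15/26 -18/13 -2; 0 0 1]

T = [-12/13 -5/13 -2; 15/26 -18/13 -2; 0 0 1]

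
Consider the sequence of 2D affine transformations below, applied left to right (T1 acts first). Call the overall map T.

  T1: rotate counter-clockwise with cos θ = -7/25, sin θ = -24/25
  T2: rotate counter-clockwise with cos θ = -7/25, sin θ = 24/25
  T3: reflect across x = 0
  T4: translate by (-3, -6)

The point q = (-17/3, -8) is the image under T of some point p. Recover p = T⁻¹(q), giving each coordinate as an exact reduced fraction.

p = (8/3, -2)

T1 = [-7/25 24/25 0; -24/25 -7/25 0; 0 0 1]
T2·T1 = [1 0 0; 0 1 0; 0 0 1]
T3·…·T1 = [-1 0 0; 0 1 0; 0 0 1]
T4·…·T1 = [-1 0 -3; 0 1 -6; 0 0 1]
det M = -1; M⁻¹ = [-1 0 -3; 0 1 6; 0 0 1]
M⁻¹ · (-17/3, -8)ᵀ = (8/3, -2)ᵀ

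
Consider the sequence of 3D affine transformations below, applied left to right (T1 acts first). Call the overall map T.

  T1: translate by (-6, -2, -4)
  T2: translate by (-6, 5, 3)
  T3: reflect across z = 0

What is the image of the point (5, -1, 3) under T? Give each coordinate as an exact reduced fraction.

T1 translate by (-6, -2, -4): (5, -1, 3) → (-1, -3, -1)
T2 translate by (-6, 5, 3): (-1, -3, -1) → (-7, 2, 2)
T3 reflect across z = 0: (-7, 2, 2) → (-7, 2, -2)

T(p) = (-7, 2, -2)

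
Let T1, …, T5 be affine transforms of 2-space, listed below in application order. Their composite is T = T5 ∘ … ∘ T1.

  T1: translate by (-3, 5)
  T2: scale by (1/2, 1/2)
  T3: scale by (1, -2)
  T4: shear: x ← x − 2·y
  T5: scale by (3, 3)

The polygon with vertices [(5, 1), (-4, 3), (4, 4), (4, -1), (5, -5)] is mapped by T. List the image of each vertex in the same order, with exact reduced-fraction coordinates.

image vertices: (39, -18), (75/2, -24), (111/2, -27), (51/2, -12), (3, 0)

T1 translate by (-3, 5): (5, 1) → (2, 6); (-4, 3) → (-7, 8); (4, 4) → (1, 9); (4, -1) → (1, 4); (5, -5) → (2, 0)
T2 scale by (1/2, 1/2): (2, 6) → (1, 3); (-7, 8) → (-7/2, 4); (1, 9) → (1/2, 9/2); (1, 4) → (1/2, 2); (2, 0) → (1, 0)
T3 scale by (1, -2): (1, 3) → (1, -6); (-7/2, 4) → (-7/2, -8); (1/2, 9/2) → (1/2, -9); (1/2, 2) → (1/2, -4); (1, 0) → (1, 0)
T4 shear: x ← x − 2·y: (1, -6) → (13, -6); (-7/2, -8) → (25/2, -8); (1/2, -9) → (37/2, -9); (1/2, -4) → (17/2, -4); (1, 0) → (1, 0)
T5 scale by (3, 3): (13, -6) → (39, -18); (25/2, -8) → (75/2, -24); (37/2, -9) → (111/2, -27); (17/2, -4) → (51/2, -12); (1, 0) → (3, 0)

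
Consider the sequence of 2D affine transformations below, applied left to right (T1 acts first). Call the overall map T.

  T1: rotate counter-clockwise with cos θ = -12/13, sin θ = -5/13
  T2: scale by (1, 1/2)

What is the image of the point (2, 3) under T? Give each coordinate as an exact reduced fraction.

T1 rotate counter-clockwise with cos θ = -12/13, sin θ = -5/13: (2, 3) → (-9/13, -46/13)
T2 scale by (1, 1/2): (-9/13, -46/13) → (-9/13, -23/13)

T(p) = (-9/13, -23/13)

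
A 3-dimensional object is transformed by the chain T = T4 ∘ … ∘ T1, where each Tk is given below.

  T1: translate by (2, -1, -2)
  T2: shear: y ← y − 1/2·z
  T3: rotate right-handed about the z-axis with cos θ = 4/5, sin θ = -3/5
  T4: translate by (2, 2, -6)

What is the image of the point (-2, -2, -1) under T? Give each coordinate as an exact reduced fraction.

T1 translate by (2, -1, -2): (-2, -2, -1) → (0, -3, -3)
T2 shear: y ← y − 1/2·z: (0, -3, -3) → (0, -3/2, -3)
T3 rotate right-handed about the z-axis with cos θ = 4/5, sin θ = -3/5: (0, -3/2, -3) → (-9/10, -6/5, -3)
T4 translate by (2, 2, -6): (-9/10, -6/5, -3) → (11/10, 4/5, -9)

T(p) = (11/10, 4/5, -9)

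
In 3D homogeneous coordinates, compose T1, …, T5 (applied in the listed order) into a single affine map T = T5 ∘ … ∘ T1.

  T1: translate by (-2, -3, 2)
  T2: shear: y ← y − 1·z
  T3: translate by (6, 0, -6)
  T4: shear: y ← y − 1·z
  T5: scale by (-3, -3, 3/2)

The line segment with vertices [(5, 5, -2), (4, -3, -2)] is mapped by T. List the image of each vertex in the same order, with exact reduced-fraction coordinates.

T1 translate by (-2, -3, 2): (5, 5, -2) → (3, 2, 0); (4, -3, -2) → (2, -6, 0)
T2 shear: y ← y − 1·z: (3, 2, 0) → (3, 2, 0); (2, -6, 0) → (2, -6, 0)
T3 translate by (6, 0, -6): (3, 2, 0) → (9, 2, -6); (2, -6, 0) → (8, -6, -6)
T4 shear: y ← y − 1·z: (9, 2, -6) → (9, 8, -6); (8, -6, -6) → (8, 0, -6)
T5 scale by (-3, -3, 3/2): (9, 8, -6) → (-27, -24, -9); (8, 0, -6) → (-24, 0, -9)

image vertices: (-27, -24, -9), (-24, 0, -9)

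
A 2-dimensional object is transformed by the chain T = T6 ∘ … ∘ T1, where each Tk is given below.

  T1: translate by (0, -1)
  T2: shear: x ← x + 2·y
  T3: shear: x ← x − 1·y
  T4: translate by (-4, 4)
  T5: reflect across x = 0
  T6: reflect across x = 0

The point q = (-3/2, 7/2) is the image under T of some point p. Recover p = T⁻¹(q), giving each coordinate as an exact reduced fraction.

p = (3, 1/2)

T1 = [1 0 0; 0 1 -1; 0 0 1]
T2·T1 = [1 2 -2; 0 1 -1; 0 0 1]
T3·…·T1 = [1 1 -1; 0 1 -1; 0 0 1]
T4·…·T1 = [1 1 -5; 0 1 3; 0 0 1]
T5·…·T1 = [-1 -1 5; 0 1 3; 0 0 1]
T6·…·T1 = [1 1 -5; 0 1 3; 0 0 1]
det M = 1; M⁻¹ = [1 -1 8; 0 1 -3; 0 0 1]
M⁻¹ · (-3/2, 7/2)ᵀ = (3, 1/2)ᵀ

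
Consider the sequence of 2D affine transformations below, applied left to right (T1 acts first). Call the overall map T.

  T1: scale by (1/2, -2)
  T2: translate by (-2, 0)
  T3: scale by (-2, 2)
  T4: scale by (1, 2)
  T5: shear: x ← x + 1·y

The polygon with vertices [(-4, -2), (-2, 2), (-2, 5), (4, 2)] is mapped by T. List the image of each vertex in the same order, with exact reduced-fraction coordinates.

T1 scale by (1/2, -2): (-4, -2) → (-2, 4); (-2, 2) → (-1, -4); (-2, 5) → (-1, -10); (4, 2) → (2, -4)
T2 translate by (-2, 0): (-2, 4) → (-4, 4); (-1, -4) → (-3, -4); (-1, -10) → (-3, -10); (2, -4) → (0, -4)
T3 scale by (-2, 2): (-4, 4) → (8, 8); (-3, -4) → (6, -8); (-3, -10) → (6, -20); (0, -4) → (0, -8)
T4 scale by (1, 2): (8, 8) → (8, 16); (6, -8) → (6, -16); (6, -20) → (6, -40); (0, -8) → (0, -16)
T5 shear: x ← x + 1·y: (8, 16) → (24, 16); (6, -16) → (-10, -16); (6, -40) → (-34, -40); (0, -16) → (-16, -16)

image vertices: (24, 16), (-10, -16), (-34, -40), (-16, -16)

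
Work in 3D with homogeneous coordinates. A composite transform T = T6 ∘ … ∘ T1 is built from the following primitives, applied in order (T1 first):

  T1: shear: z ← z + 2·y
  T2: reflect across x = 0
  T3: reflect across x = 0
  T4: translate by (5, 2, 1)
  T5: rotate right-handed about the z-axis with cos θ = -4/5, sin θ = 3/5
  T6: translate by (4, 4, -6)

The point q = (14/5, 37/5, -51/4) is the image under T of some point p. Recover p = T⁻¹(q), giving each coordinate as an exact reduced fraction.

T1 = [1 0 0 0; 0 1 0 0; 0 2 1 0; 0 0 0 1]
T2·T1 = [-1 0 0 0; 0 1 0 0; 0 2 1 0; 0 0 0 1]
T3·…·T1 = [1 0 0 0; 0 1 0 0; 0 2 1 0; 0 0 0 1]
T4·…·T1 = [1 0 0 5; 0 1 0 2; 0 2 1 1; 0 0 0 1]
T5·…·T1 = [-4/5 -3/5 0 -26/5; 3/5 -4/5 0 7/5; 0 2 1 1; 0 0 0 1]
T6·…·T1 = [-4/5 -3/5 0 -6/5; 3/5 -4/5 0 27/5; 0 2 1 -5; 0 0 0 1]
det M = 1; M⁻¹ = [-4/5 3/5 0 -21/5; -3/5 -4/5 0 18/5; 6/5 8/5 1 -11/5; 0 0 0 1]
M⁻¹ · (14/5, 37/5, -51/4)ᵀ = (-2, -4, 1/4)ᵀ

p = (-2, -4, 1/4)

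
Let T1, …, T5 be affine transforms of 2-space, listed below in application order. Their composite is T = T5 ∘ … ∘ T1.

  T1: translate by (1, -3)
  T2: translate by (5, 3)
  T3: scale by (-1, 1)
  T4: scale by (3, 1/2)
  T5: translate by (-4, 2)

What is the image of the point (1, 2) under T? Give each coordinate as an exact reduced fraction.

T(p) = (-25, 3)

T1 translate by (1, -3): (1, 2) → (2, -1)
T2 translate by (5, 3): (2, -1) → (7, 2)
T3 scale by (-1, 1): (7, 2) → (-7, 2)
T4 scale by (3, 1/2): (-7, 2) → (-21, 1)
T5 translate by (-4, 2): (-21, 1) → (-25, 3)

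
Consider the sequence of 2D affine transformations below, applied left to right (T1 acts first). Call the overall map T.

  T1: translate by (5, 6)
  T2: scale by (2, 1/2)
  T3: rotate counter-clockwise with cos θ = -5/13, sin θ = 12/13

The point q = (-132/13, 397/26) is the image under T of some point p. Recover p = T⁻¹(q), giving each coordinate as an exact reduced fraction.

p = (4, 1)

T1 = [1 0 5; 0 1 6; 0 0 1]
T2·T1 = [2 0 10; 0 1/2 3; 0 0 1]
T3·…·T1 = [-10/13 -6/13 -86/13; 24/13 -5/26 105/13; 0 0 1]
det M = 1; M⁻¹ = [-5/26 6/13 -5; -24/13 -10/13 -6; 0 0 1]
M⁻¹ · (-132/13, 397/26)ᵀ = (4, 1)ᵀ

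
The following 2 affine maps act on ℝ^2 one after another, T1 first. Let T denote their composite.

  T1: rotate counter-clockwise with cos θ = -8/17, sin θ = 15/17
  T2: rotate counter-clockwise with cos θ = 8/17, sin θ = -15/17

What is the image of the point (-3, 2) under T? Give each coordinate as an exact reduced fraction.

T(p) = (-963/289, -398/289)

T1 rotate counter-clockwise with cos θ = -8/17, sin θ = 15/17: (-3, 2) → (-6/17, -61/17)
T2 rotate counter-clockwise with cos θ = 8/17, sin θ = -15/17: (-6/17, -61/17) → (-963/289, -398/289)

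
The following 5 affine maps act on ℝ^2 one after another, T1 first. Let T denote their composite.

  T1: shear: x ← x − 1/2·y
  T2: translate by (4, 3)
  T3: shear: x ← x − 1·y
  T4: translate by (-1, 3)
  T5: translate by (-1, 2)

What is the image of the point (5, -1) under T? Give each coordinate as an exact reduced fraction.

T(p) = (11/2, 7)

T1 shear: x ← x − 1/2·y: (5, -1) → (11/2, -1)
T2 translate by (4, 3): (11/2, -1) → (19/2, 2)
T3 shear: x ← x − 1·y: (19/2, 2) → (15/2, 2)
T4 translate by (-1, 3): (15/2, 2) → (13/2, 5)
T5 translate by (-1, 2): (13/2, 5) → (11/2, 7)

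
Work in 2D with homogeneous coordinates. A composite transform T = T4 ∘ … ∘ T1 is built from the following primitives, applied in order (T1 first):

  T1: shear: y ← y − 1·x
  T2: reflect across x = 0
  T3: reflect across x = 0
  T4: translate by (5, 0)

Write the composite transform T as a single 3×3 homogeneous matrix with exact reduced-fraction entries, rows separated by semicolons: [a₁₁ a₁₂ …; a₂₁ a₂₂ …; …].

T1 = [1 0 0; -1 1 0; 0 0 1]
T2·T1 = [-1 0 0; -1 1 0; 0 0 1]
T3·…·T1 = [1 0 0; -1 1 0; 0 0 1]
T4·…·T1 = [1 0 5; -1 1 0; 0 0 1]

T = [1 0 5; -1 1 0; 0 0 1]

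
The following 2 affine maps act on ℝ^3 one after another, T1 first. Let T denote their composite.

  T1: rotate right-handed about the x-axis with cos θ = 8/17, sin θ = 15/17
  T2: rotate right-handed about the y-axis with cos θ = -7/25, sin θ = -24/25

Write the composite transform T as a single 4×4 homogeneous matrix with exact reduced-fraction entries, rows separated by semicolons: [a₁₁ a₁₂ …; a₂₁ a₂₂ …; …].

T = [-7/25 -72/85 -192/425 0; 0 8/17 -15/17 0; 24/25 -21/85 -56/425 0; 0 0 0 1]

T1 = [1 0 0 0; 0 8/17 -15/17 0; 0 15/17 8/17 0; 0 0 0 1]
T2·T1 = [-7/25 -72/85 -192/425 0; 0 8/17 -15/17 0; 24/25 -21/85 -56/425 0; 0 0 0 1]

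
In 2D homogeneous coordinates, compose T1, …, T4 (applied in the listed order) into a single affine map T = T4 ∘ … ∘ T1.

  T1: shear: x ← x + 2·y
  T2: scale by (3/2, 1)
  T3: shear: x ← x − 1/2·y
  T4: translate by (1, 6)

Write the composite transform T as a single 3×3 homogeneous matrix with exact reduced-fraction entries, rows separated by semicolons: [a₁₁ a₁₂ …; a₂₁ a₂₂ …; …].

T = [3/2 5/2 1; 0 1 6; 0 0 1]

T1 = [1 2 0; 0 1 0; 0 0 1]
T2·T1 = [3/2 3 0; 0 1 0; 0 0 1]
T3·…·T1 = [3/2 5/2 0; 0 1 0; 0 0 1]
T4·…·T1 = [3/2 5/2 1; 0 1 6; 0 0 1]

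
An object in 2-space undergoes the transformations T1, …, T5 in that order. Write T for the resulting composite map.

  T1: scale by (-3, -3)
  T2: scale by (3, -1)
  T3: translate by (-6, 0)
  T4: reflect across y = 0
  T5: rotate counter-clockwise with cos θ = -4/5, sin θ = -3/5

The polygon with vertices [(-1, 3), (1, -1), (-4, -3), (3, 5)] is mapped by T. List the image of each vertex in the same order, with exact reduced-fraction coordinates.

T1 scale by (-3, -3): (-1, 3) → (3, -9); (1, -1) → (-3, 3); (-4, -3) → (12, 9); (3, 5) → (-9, -15)
T2 scale by (3, -1): (3, -9) → (9, 9); (-3, 3) → (-9, -3); (12, 9) → (36, -9); (-9, -15) → (-27, 15)
T3 translate by (-6, 0): (9, 9) → (3, 9); (-9, -3) → (-15, -3); (36, -9) → (30, -9); (-27, 15) → (-33, 15)
T4 reflect across y = 0: (3, 9) → (3, -9); (-15, -3) → (-15, 3); (30, -9) → (30, 9); (-33, 15) → (-33, -15)
T5 rotate counter-clockwise with cos θ = -4/5, sin θ = -3/5: (3, -9) → (-39/5, 27/5); (-15, 3) → (69/5, 33/5); (30, 9) → (-93/5, -126/5); (-33, -15) → (87/5, 159/5)

image vertices: (-39/5, 27/5), (69/5, 33/5), (-93/5, -126/5), (87/5, 159/5)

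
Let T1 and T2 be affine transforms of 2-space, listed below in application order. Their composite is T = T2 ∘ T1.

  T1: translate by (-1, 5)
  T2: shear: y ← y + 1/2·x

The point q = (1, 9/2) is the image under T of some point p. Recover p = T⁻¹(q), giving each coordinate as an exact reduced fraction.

p = (2, -1)

T1 = [1 0 -1; 0 1 5; 0 0 1]
T2·T1 = [1 0 -1; 1/2 1 9/2; 0 0 1]
det M = 1; M⁻¹ = [1 0 1; -1/2 1 -5; 0 0 1]
M⁻¹ · (1, 9/2)ᵀ = (2, -1)ᵀ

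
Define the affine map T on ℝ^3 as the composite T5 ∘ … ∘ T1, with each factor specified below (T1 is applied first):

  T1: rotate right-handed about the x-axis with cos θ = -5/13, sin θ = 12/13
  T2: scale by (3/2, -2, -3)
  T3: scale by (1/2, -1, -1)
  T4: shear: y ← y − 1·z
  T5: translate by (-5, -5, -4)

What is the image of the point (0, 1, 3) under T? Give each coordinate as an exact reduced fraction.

T1 rotate right-handed about the x-axis with cos θ = -5/13, sin θ = 12/13: (0, 1, 3) → (0, -41/13, -3/13)
T2 scale by (3/2, -2, -3): (0, -41/13, -3/13) → (0, 82/13, 9/13)
T3 scale by (1/2, -1, -1): (0, 82/13, 9/13) → (0, -82/13, -9/13)
T4 shear: y ← y − 1·z: (0, -82/13, -9/13) → (0, -73/13, -9/13)
T5 translate by (-5, -5, -4): (0, -73/13, -9/13) → (-5, -138/13, -61/13)

T(p) = (-5, -138/13, -61/13)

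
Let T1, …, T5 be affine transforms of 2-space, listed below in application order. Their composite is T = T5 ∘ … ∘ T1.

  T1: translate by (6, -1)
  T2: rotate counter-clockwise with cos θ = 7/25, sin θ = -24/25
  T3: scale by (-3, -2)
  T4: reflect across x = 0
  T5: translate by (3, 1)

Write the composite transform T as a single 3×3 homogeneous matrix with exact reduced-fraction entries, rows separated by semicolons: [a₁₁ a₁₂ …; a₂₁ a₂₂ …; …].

T1 = [1 0 6; 0 1 -1; 0 0 1]
T2·T1 = [7/25 24/25 18/25; -24/25 7/25 -151/25; 0 0 1]
T3·…·T1 = [-21/25 -72/25 -54/25; 48/25 -14/25 302/25; 0 0 1]
T4·…·T1 = [21/25 72/25 54/25; 48/25 -14/25 302/25; 0 0 1]
T5·…·T1 = [21/25 72/25 129/25; 48/25 -14/25 327/25; 0 0 1]

T = [21/25 72/25 129/25; 48/25 -14/25 327/25; 0 0 1]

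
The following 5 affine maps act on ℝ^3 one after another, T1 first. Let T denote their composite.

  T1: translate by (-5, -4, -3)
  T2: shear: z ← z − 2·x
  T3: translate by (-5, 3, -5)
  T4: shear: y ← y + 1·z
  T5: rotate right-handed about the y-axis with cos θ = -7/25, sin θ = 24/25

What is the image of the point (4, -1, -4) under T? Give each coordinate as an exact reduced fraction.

T(p) = (-198/25, -12, 214/25)

T1 translate by (-5, -4, -3): (4, -1, -4) → (-1, -5, -7)
T2 shear: z ← z − 2·x: (-1, -5, -7) → (-1, -5, -5)
T3 translate by (-5, 3, -5): (-1, -5, -5) → (-6, -2, -10)
T4 shear: y ← y + 1·z: (-6, -2, -10) → (-6, -12, -10)
T5 rotate right-handed about the y-axis with cos θ = -7/25, sin θ = 24/25: (-6, -12, -10) → (-198/25, -12, 214/25)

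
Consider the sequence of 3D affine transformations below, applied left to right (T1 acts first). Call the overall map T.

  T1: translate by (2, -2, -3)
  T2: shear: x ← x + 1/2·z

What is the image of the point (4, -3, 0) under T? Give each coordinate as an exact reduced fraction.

T(p) = (9/2, -5, -3)

T1 translate by (2, -2, -3): (4, -3, 0) → (6, -5, -3)
T2 shear: x ← x + 1/2·z: (6, -5, -3) → (9/2, -5, -3)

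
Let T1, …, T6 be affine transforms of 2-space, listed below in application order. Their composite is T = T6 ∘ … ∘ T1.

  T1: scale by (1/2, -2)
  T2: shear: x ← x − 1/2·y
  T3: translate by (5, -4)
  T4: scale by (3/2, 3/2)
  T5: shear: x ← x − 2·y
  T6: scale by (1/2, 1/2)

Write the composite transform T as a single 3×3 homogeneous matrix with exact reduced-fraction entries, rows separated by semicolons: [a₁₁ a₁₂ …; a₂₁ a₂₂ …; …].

T = [3/8 15/4 39/4; 0 -3/2 -3; 0 0 1]

T1 = [1/2 0 0; 0 -2 0; 0 0 1]
T2·T1 = [1/2 1 0; 0 -2 0; 0 0 1]
T3·…·T1 = [1/2 1 5; 0 -2 -4; 0 0 1]
T4·…·T1 = [3/4 3/2 15/2; 0 -3 -6; 0 0 1]
T5·…·T1 = [3/4 15/2 39/2; 0 -3 -6; 0 0 1]
T6·…·T1 = [3/8 15/4 39/4; 0 -3/2 -3; 0 0 1]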